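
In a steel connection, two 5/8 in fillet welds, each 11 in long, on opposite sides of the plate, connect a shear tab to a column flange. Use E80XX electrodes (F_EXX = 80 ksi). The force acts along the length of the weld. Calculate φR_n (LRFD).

Effective throat t_e = 0.707 × 0.625 = 0.4419 in.
Total length L = 22 in; A_we = 0.4419 × 22 = 9.721 in².
F_nw = 0.6 F_EXX = 0.6 × 80 = 48 ksi.
φR_n = 0.75 × 48 × 9.721 = 350 kips.

φR_n ≈ 350 kips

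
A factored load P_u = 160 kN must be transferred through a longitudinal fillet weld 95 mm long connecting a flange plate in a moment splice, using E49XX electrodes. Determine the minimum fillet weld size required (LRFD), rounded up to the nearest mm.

E49XX → F_EXX = 490 MPa.
Total weld length L = 95 mm.
Required throat t_e = P_u / (φ × 0.6 F_EXX × L) = 160 / (0.75 × 0.6 × 490 × 95 × 10⁻³) = 7.638 mm.
Required leg w = t_e / 0.707 = 10.8 mm → use 11 mm.

w = 11 mm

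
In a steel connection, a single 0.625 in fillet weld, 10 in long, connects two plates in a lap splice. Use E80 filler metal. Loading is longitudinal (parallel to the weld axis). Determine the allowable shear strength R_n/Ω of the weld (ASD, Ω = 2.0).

R_n/Ω ≈ 106 kips

E80XX → F_EXX = 80 ksi.
Effective throat t_e = 0.707 × 0.625 = 0.4419 in.
Total length L = 10 in; A_we = 0.4419 × 10 = 4.419 in².
F_nw = 0.6 F_EXX = 0.6 × 80 = 48 ksi.
R_n = 48 × 4.419 = 212.1 kips; R_n/Ω = 212.1/2.0 = 106 kips.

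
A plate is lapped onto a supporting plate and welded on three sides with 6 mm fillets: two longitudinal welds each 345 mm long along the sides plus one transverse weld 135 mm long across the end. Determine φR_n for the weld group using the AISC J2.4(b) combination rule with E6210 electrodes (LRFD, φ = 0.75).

φR_n ≈ 976 kN

E62XX → F_EXX = 620 MPa.
t_e = 0.707 × 6 = 4.242 mm.
R_nwl = 0.6 × 620 × 4.242 × 690 × 10⁻³ = 1089 kN (longitudinal, 2 welds).
R_nwt = 0.6 × 620 × 4.242 × 135 × 10⁻³ = 213 kN (transverse, base value).
(i) R_nwl + R_nwt = 1302 kN; (ii) 0.85 R_nwl + 1.5 R_nwt = 1245 kN.
R_n = max = 1302 kN [governs: (i)]; φR_n = 976.4 kN.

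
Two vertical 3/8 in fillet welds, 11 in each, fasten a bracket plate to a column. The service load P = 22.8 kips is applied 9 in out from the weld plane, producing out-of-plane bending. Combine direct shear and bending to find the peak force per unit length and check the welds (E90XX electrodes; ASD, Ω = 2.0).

f_max ≈ 5.19 kip/in; adequate

E90XX → F_EXX = 90 ksi.
L_w = 2 × 11 = 22 in; section modulus (unit throat) S = 2 × L²/6 = 40.33 in².
Direct shear f_v = P/L_w = 22.8/22 = 1.036 kip/in.
Moment M = P × e = 22.8 × 9 = 205.2 kip·in; bending f_b = M/S = 5.088 kip/in.
f_max = √(f_v² + f_b²) = √(1.036² + 5.088²) = 5.192 kip/in.
r_n/Ω = (1/2.0) × 0.6 × 90 × (0.707 × 0.375) = 7.158 kip/in → adequate.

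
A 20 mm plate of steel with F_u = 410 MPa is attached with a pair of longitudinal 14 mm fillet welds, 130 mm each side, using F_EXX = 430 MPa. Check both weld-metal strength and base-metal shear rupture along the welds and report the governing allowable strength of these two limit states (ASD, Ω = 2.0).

t_e = 0.707 × 14 = 9.898 mm; L = 260 mm.
Weld metal: R_n/Ω = (1/2.0) × 0.6 × 430 × 9.898 × 260 × 10⁻³ = 332 kN.
Base metal (shear rupture): R_n/Ω = (1/2.0) × 0.6 × 410 × 20 × 260 × 10⁻³ = 639.6 kN.
Governing: weld metal.

R_n/Ω ≈ 332 kN (weld metal governs)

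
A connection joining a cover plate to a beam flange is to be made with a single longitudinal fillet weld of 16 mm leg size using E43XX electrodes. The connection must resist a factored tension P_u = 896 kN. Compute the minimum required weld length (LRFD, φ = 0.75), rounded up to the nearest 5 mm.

E43XX → F_EXX = 430 MPa.
Throat t_e = 0.707 × 16 = 11.31 mm.
φr_n = 0.75 × 0.6 × 430 × 11.31 × 10⁻³ = 2.189 kN/mm.
L_req = P_u / φr_n = 896 / 2.189 = 409.3 mm total.
Round up → use L = 410 mm.

L = 410 mm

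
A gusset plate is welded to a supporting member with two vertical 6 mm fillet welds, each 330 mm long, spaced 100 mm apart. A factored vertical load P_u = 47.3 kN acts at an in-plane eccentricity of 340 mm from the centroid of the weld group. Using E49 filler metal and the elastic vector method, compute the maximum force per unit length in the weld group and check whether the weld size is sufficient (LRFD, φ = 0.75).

E49XX → F_EXX = 490 MPa.
Total weld length L_w = 660 mm. Treat welds as unit-width lines.
Polar moment about centroid: J = 2[d³/12 + d(b/2)²] = 2[330³/12 + 330×50²] = 7640000 mm³.
Direct shear f_v = P/L_w = 47.3×10³ / 660 = 71.67 N/mm (vertical).
Torsion M = P·e = 47.3×10³ × 340 = 16082000 N·mm.
Critical point at (x, y) = (50, 165) from centroid. f_tx = M·y/J = 347.3 N/mm; f_ty = M·x/J = 105.3 N/mm.
Resultant f_max = √[f_tx² + (f_v + f_ty)²] = √[347.3² + (71.67 + 105.3)²] = 389.8 N/mm.
Capacity per unit length: φr_n = 0.75 × 0.6 × 490 × (0.707 × 6) = 935.4 N/mm.
389.8 ≤ 935.4 → adequate.

f_max ≈ 390 N/mm; adequate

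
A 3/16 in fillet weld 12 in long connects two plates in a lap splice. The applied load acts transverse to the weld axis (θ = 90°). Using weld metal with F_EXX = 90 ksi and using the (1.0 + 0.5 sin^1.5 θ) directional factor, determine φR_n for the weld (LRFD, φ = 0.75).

φR_n ≈ 96.6 kips

t_e = 0.707 × 0.1875 = 0.1326 in; A_we = 0.1326 × 12 = 1.591 in².
Directional factor: 1.0 + 0.5 sin^1.5(90°) = 1.5.
F_nw = 0.6 × 90 × 1.5 = 81 ksi.
φR_n = 0.75 × 81 × 1.591 = 96.64 kips.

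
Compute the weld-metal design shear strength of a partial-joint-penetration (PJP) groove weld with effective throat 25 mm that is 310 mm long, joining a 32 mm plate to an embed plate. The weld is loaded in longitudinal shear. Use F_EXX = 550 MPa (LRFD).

φR_n ≈ 1920 kN

Effective throat (given) t_e = 25 mm.
A_we = 25 × 310 = 7750 mm².
F_nw = 0.6 F_EXX = 330 MPa.
φR_n = 0.75 × 330 × 7750 × 10⁻³ = 1918 kN.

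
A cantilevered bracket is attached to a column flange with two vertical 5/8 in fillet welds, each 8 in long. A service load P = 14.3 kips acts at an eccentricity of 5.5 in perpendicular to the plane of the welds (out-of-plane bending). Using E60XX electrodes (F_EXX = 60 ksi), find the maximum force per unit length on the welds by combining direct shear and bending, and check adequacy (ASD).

f_max ≈ 3.79 kip/in; adequate

L_w = 2 × 8 = 16 in; section modulus (unit throat) S = 2 × L²/6 = 21.33 in².
Direct shear f_v = P/L_w = 14.3/16 = 0.8938 kip/in.
Moment M = P × e = 14.3 × 5.5 = 78.65 kip·in; bending f_b = M/S = 3.687 kip/in.
f_max = √(f_v² + f_b²) = √(0.8938² + 3.687²) = 3.794 kip/in.
r_n/Ω = (1/2.0) × 0.6 × 60 × (0.707 × 0.625) = 7.954 kip/in → adequate.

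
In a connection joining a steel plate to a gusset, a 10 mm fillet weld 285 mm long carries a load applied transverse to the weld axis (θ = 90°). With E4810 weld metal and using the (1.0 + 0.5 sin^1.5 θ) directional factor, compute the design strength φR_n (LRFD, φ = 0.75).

E48XX → F_EXX = 480 MPa.
t_e = 0.707 × 10 = 7.07 mm; A_we = 7.07 × 285 = 2015 mm².
Directional factor: 1.0 + 0.5 sin^1.5(90°) = 1.5.
F_nw = 0.6 × 480 × 1.5 = 432 MPa.
φR_n = 0.75 × 432 × 2015 × 10⁻³ = 652.8 kN.

φR_n ≈ 653 kN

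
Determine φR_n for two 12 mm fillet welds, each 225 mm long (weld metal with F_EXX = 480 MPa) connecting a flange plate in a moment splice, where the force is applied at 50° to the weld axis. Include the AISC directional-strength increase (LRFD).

φR_n ≈ 1100 kN

t_e = 0.707 × 12 = 8.484 mm; A_we = 8.484 × 450 = 3818 mm².
Directional factor: 1.0 + 0.5 sin^1.5(50°) = 1.335.
F_nw = 0.6 × 480 × 1.335 = 384.5 MPa.
φR_n = 0.75 × 384.5 × 3818 × 10⁻³ = 1101 kN.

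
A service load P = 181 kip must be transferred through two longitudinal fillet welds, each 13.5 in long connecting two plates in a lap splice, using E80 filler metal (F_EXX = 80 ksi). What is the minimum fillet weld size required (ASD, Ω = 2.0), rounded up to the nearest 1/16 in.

Total weld length L = 27 in.
Required throat t_e = P × Ω / (0.6 F_EXX × L) = 181 × 2.0 / (0.6 × 80 × 27) = 0.2793 in.
Required leg w = t_e / 0.707 = 0.3951 in → use 7/16 in.

w = 7/16 in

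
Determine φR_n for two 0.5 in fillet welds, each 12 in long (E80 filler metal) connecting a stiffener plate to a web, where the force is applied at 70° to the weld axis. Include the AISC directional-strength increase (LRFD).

E80XX → F_EXX = 80 ksi.
t_e = 0.707 × 0.5 = 0.3535 in; A_we = 0.3535 × 24 = 8.484 in².
Directional factor: 1.0 + 0.5 sin^1.5(70°) = 1.455.
F_nw = 0.6 × 80 × 1.455 = 69.86 ksi.
φR_n = 0.75 × 69.86 × 8.484 = 444.5 kips.

φR_n ≈ 445 kips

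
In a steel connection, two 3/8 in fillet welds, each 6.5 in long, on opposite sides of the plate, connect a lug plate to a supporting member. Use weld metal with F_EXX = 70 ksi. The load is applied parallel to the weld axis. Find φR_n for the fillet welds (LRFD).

φR_n ≈ 109 kips

Effective throat t_e = 0.707 × 0.375 = 0.2651 in.
Total length L = 13 in; A_we = 0.2651 × 13 = 3.447 in².
F_nw = 0.6 F_EXX = 0.6 × 70 = 42 ksi.
φR_n = 0.75 × 42 × 3.447 = 108.6 kips.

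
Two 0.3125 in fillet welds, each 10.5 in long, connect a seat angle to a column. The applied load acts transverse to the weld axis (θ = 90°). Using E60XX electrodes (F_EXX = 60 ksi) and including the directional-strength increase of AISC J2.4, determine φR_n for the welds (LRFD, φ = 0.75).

φR_n ≈ 188 kip

t_e = 0.707 × 0.3125 = 0.2209 in; A_we = 0.2209 × 21 = 4.64 in².
Directional factor: 1.0 + 0.5 sin^1.5(90°) = 1.5.
F_nw = 0.6 × 60 × 1.5 = 54 ksi.
φR_n = 0.75 × 54 × 4.64 = 187.9 kip.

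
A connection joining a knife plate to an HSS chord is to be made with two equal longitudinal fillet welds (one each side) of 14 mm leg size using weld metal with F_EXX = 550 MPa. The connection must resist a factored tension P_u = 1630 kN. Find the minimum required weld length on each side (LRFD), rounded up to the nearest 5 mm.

L = 335 mm on each side

Throat t_e = 0.707 × 14 = 9.898 mm.
φr_n = 0.75 × 0.6 × 550 × 9.898 × 10⁻³ = 2.45 kN/mm.
L_req = P_u / φr_n = 1630 / 2.45 = 665.4 mm total.
Per side: 665.4 / 2 = 332.7 mm.
Round up → use L = 335 mm on each side.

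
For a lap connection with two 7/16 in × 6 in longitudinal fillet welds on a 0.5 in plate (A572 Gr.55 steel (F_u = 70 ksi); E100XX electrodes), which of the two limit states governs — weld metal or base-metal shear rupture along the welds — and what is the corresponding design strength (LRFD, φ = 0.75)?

φR_n ≈ 167 kips (weld metal governs)

E100XX → F_EXX = 100 ksi.
t_e = 0.707 × 0.4375 = 0.3093 in; L = 12 in.
Weld metal: φR_n = 0.75 × 0.6 × 100 × 0.3093 × 12 = 167 kips.
Base metal (shear rupture): φR_n = 0.75 × 0.6 × 70 × 0.5 × 12 = 189 kips.
Governing: weld metal.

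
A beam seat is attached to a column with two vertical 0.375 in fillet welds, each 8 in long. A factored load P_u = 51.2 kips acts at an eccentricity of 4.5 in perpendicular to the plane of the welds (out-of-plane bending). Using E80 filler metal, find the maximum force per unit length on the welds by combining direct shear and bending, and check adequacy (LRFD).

f_max ≈ 11.3 kip/in; NOT adequate

E80XX → F_EXX = 80 ksi.
L_w = 2 × 8 = 16 in; section modulus (unit throat) S = 2 × L²/6 = 21.33 in².
Direct shear f_v = P/L_w = 51.2/16 = 3.2 kip/in.
Moment M = P × e = 51.2 × 4.5 = 230.4 kip·in; bending f_b = M/S = 10.8 kip/in.
f_max = √(f_v² + f_b²) = √(3.2² + 10.8²) = 11.26 kip/in.
φr_n = 0.75 × 0.6 × 80 × (0.707 × 0.375) = 9.544 kip/in → NOT adequate.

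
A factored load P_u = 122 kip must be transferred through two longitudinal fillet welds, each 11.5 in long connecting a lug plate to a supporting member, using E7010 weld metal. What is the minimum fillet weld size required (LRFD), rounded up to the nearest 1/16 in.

w = 1/4 in

E70XX → F_EXX = 70 ksi.
Total weld length L = 23 in.
Required throat t_e = P_u / (φ × 0.6 F_EXX × L) = 122 / (0.75 × 0.6 × 70 × 23) = 0.1684 in.
Required leg w = t_e / 0.707 = 0.2382 in → use 1/4 in.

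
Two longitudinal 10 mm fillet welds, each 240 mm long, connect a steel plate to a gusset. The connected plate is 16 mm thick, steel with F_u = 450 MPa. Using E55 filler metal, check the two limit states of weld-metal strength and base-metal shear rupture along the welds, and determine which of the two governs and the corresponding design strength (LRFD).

E55XX → F_EXX = 550 MPa.
t_e = 0.707 × 10 = 7.07 mm; L = 480 mm.
Weld metal: φR_n = 0.75 × 0.6 × 550 × 7.07 × 480 × 10⁻³ = 839.9 kN.
Base metal (shear rupture): φR_n = 0.75 × 0.6 × 450 × 16 × 480 × 10⁻³ = 1555 kN.
Governing: weld metal.

φR_n ≈ 840 kN (weld metal governs)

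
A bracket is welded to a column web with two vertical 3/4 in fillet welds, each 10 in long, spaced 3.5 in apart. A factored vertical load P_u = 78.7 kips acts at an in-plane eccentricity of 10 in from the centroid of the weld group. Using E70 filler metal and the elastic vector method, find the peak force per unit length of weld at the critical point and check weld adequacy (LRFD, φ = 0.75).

f_max ≈ 19.9 kip/in; NOT adequate

E70XX → F_EXX = 70 ksi.
Total weld length L_w = 20 in. Treat welds as unit-width lines.
Polar moment about centroid: J = 2[d³/12 + d(b/2)²] = 2[10³/12 + 10×1.75²] = 227.9 in³.
Direct shear f_v = P/L_w = 78.7 / 20 = 3.935 kip/in (vertical).
Torsion M = P·e = 78.7 × 10 = 787 kip·in.
Critical point at (x, y) = (1.75, 5) from centroid. f_tx = M·y/J = 17.27 kip/in; f_ty = M·x/J = 6.043 kip/in.
Resultant f_max = √[f_tx² + (f_v + f_ty)²] = √[17.27² + (3.935 + 6.043)²] = 19.94 kip/in.
Capacity per unit length: φr_n = 0.75 × 0.6 × 70 × (0.707 × 0.75) = 16.7 kip/in.
19.94 > 16.7 → NOT adequate.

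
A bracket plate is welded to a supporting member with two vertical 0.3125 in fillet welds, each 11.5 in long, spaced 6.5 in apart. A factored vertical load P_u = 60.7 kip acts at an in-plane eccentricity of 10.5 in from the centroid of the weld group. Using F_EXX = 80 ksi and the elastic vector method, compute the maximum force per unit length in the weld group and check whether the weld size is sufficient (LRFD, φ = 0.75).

Total weld length L_w = 23 in. Treat welds as unit-width lines.
Polar moment about centroid: J = 2[d³/12 + d(b/2)²] = 2[11.5³/12 + 11.5×3.25²] = 496.4 in³.
Direct shear f_v = P/L_w = 60.7 / 23 = 2.639 kip/in (vertical).
Torsion M = P·e = 60.7 × 10.5 = 637.35 kip·in.
Critical point at (x, y) = (3.25, 5.75) from centroid. f_tx = M·y/J = 7.382 kip/in; f_ty = M·x/J = 4.173 kip/in.
Resultant f_max = √[f_tx² + (f_v + f_ty)²] = √[7.382² + (2.639 + 4.173)²] = 10.04 kip/in.
Capacity per unit length: φr_n = 0.75 × 0.6 × 80 × (0.707 × 0.3125) = 7.954 kip/in.
10.04 > 7.954 → NOT adequate.

f_max ≈ 10 kip/in; NOT adequate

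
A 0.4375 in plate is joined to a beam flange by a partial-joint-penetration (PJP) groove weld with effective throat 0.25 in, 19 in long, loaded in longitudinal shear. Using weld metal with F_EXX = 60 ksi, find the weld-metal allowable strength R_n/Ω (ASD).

R_n/Ω ≈ 85.5 kip

Effective throat (given) t_e = 0.25 in.
A_we = 0.25 × 19 = 4.75 in².
F_nw = 0.6 F_EXX = 36 ksi.
R_n/Ω = (36 × 4.75) / 2.0 = 85.5 kip.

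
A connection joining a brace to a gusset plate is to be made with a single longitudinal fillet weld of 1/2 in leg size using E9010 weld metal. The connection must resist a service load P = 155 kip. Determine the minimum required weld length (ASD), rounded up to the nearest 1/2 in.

L = 16.5 in

E90XX → F_EXX = 90 ksi.
Throat t_e = 0.707 × 0.5 = 0.3535 in.
r_n/Ω = (0.6 × 90 × 0.3535) / 2.0 = 9.544 kip/in.
L_req = P / (r_n/Ω) = 155 / 9.544 = 16.24 in total.
Round up → use L = 16.5 in.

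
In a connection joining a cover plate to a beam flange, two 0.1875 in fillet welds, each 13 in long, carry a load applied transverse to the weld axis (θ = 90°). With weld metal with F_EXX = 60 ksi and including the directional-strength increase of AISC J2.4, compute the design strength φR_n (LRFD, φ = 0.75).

φR_n ≈ 140 kip

t_e = 0.707 × 0.1875 = 0.1326 in; A_we = 0.1326 × 26 = 3.447 in².
Directional factor: 1.0 + 0.5 sin^1.5(90°) = 1.5.
F_nw = 0.6 × 60 × 1.5 = 54 ksi.
φR_n = 0.75 × 54 × 3.447 = 139.6 kip.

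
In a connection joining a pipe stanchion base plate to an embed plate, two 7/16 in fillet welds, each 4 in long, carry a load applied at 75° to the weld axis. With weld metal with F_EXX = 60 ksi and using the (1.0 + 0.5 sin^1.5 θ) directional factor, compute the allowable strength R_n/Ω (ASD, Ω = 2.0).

t_e = 0.707 × 0.4375 = 0.3093 in; A_we = 0.3093 × 8 = 2.474 in².
Directional factor: 1.0 + 0.5 sin^1.5(75°) = 1.475.
F_nw = 0.6 × 60 × 1.475 = 53.09 ksi.
R_n/Ω = (53.09 × 2.474) / 2.0 = 65.68 kips.

R_n/Ω ≈ 65.7 kips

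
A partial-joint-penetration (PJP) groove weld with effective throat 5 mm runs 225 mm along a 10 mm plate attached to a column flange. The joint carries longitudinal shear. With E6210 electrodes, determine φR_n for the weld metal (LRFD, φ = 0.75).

φR_n ≈ 314 kN

E62XX → F_EXX = 620 MPa.
Effective throat (given) t_e = 5 mm.
A_we = 5 × 225 = 1125 mm².
F_nw = 0.6 F_EXX = 372 MPa.
φR_n = 0.75 × 372 × 1125 × 10⁻³ = 313.9 kN.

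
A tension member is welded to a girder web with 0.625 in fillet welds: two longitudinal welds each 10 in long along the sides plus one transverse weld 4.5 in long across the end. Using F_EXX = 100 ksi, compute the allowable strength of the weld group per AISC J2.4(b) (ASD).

R_n/Ω ≈ 325 kip

t_e = 0.707 × 0.625 = 0.4419 in.
R_nwl = 0.6 × 100 × 0.4419 × 20 = 530.2 kip (longitudinal, 2 welds).
R_nwt = 0.6 × 100 × 0.4419 × 4.5 = 119.3 kip (transverse, base value).
(i) R_nwl + R_nwt = 649.6 kip; (ii) 0.85 R_nwl + 1.5 R_nwt = 629.7 kip.
R_n = max = 649.6 kip [governs: (i)]; R_n/Ω = 324.8 kip.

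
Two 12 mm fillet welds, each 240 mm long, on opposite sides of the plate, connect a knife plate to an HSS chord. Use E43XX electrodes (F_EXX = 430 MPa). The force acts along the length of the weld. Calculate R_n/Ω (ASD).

Effective throat t_e = 0.707 × 12 = 8.484 mm.
Total length L = 480 mm; A_we = 8.484 × 480 = 4072 mm².
F_nw = 0.6 F_EXX = 0.6 × 430 = 258 MPa.
R_n = 258 × 4072 × 10⁻³ = 1051 kN; R_n/Ω = 1051/2.0 = 525.3 kN.

R_n/Ω ≈ 525 kN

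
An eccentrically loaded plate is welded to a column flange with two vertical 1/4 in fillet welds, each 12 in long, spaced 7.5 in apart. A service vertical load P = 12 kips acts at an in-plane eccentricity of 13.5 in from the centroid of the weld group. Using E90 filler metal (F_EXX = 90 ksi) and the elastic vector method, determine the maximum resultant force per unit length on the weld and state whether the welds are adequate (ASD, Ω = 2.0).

Total weld length L_w = 24 in. Treat welds as unit-width lines.
Polar moment about centroid: J = 2[d³/12 + d(b/2)²] = 2[12³/12 + 12×3.75²] = 625.5 in³.
Direct shear f_v = P/L_w = 12 / 24 = 0.5 kip/in (vertical).
Torsion M = P·e = 12 × 13.5 = 162 kip·in.
Critical point at (x, y) = (3.75, 6) from centroid. f_tx = M·y/J = 1.554 kip/in; f_ty = M·x/J = 0.9712 kip/in.
Resultant f_max = √[f_tx² + (f_v + f_ty)²] = √[1.554² + (0.5 + 0.9712)²] = 2.14 kip/in.
Capacity per unit length: r_n/Ω = (1/2.0) × 0.6 × 90 × (0.707 × 0.25) = 4.772 kip/in.
2.14 ≤ 4.772 → adequate.

f_max ≈ 2.14 kip/in; adequate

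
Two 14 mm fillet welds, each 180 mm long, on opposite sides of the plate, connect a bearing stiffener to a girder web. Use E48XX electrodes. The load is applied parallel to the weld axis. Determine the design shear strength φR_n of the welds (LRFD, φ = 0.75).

E48XX → F_EXX = 480 MPa.
Effective throat t_e = 0.707 × 14 = 9.898 mm.
Total length L = 360 mm; A_we = 9.898 × 360 = 3563 mm².
F_nw = 0.6 F_EXX = 0.6 × 480 = 288 MPa.
φR_n = 0.75 × 288 × 3563 × 10⁻³ = 769.7 kN.

φR_n ≈ 770 kN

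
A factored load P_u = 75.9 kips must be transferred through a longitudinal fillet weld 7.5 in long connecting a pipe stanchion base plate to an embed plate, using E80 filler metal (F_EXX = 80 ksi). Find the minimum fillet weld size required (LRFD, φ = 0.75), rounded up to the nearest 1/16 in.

w = 7/16 in

Total weld length L = 7.5 in.
Required throat t_e = P_u / (φ × 0.6 F_EXX × L) = 75.9 / (0.75 × 0.6 × 80 × 7.5) = 0.2811 in.
Required leg w = t_e / 0.707 = 0.3976 in → use 7/16 in.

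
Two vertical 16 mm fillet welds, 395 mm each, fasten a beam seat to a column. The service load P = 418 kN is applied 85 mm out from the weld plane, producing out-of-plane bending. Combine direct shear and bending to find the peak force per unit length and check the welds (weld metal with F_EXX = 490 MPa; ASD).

L_w = 2 × 395 = 790 mm; section modulus (unit throat) S = 2 × L²/6 = 52010 mm².
Direct shear f_v = P/L_w = 418×10³/790 = 529.1 N/mm.
Moment M = P × e = 418×10³ × 85 = 35530000 N·mm; bending f_b = M/S = 683.2 N/mm.
f_max = √(f_v² + f_b²) = √(529.1² + 683.2²) = 864.1 N/mm.
r_n/Ω = (1/2.0) × 0.6 × 490 × (0.707 × 16) = 1663 N/mm → adequate.

f_max ≈ 864 N/mm; adequate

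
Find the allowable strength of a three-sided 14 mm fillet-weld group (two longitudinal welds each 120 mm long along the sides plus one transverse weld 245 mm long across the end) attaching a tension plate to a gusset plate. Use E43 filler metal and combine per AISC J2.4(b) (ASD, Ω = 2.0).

R_n/Ω ≈ 730 kN

E43XX → F_EXX = 430 MPa.
t_e = 0.707 × 14 = 9.898 mm.
R_nwl = 0.6 × 430 × 9.898 × 240 × 10⁻³ = 612.9 kN (longitudinal, 2 welds).
R_nwt = 0.6 × 430 × 9.898 × 245 × 10⁻³ = 625.7 kN (transverse, base value).
(i) R_nwl + R_nwt = 1239 kN; (ii) 0.85 R_nwl + 1.5 R_nwt = 1459 kN.
R_n = max = 1459 kN [governs: (ii)]; R_n/Ω = 729.7 kN.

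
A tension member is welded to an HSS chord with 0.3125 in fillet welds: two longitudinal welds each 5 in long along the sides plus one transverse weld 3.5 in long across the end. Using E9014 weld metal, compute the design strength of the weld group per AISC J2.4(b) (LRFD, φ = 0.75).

φR_n ≈ 123 kips

E90XX → F_EXX = 90 ksi.
t_e = 0.707 × 0.3125 = 0.2209 in.
R_nwl = 0.6 × 90 × 0.2209 × 10 = 119.3 kips (longitudinal, 2 welds).
R_nwt = 0.6 × 90 × 0.2209 × 3.5 = 41.76 kips (transverse, base value).
(i) R_nwl + R_nwt = 161.1 kips; (ii) 0.85 R_nwl + 1.5 R_nwt = 164 kips.
R_n = max = 164 kips [governs: (ii)]; φR_n = 123 kips.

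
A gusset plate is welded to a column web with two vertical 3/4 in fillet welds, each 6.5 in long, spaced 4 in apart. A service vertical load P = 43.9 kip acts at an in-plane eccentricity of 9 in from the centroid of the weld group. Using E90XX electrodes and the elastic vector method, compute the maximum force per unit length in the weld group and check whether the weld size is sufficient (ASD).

E90XX → F_EXX = 90 ksi.
Total weld length L_w = 13 in. Treat welds as unit-width lines.
Polar moment about centroid: J = 2[d³/12 + d(b/2)²] = 2[6.5³/12 + 6.5×2²] = 97.77 in³.
Direct shear f_v = P/L_w = 43.9 / 13 = 3.377 kip/in (vertical).
Torsion M = P·e = 43.9 × 9 = 395.1 kip·in.
Critical point at (x, y) = (2, 3.25) from centroid. f_tx = M·y/J = 13.13 kip/in; f_ty = M·x/J = 8.082 kip/in.
Resultant f_max = √[f_tx² + (f_v + f_ty)²] = √[13.13² + (3.377 + 8.082)²] = 17.43 kip/in.
Capacity per unit length: r_n/Ω = (1/2.0) × 0.6 × 90 × (0.707 × 0.75) = 14.32 kip/in.
17.43 > 14.32 → NOT adequate.

f_max ≈ 17.4 kip/in; NOT adequate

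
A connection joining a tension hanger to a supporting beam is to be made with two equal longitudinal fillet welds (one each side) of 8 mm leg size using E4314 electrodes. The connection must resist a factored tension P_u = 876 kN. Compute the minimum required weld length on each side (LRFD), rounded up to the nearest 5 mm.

E43XX → F_EXX = 430 MPa.
Throat t_e = 0.707 × 8 = 5.656 mm.
φr_n = 0.75 × 0.6 × 430 × 5.656 × 10⁻³ = 1.094 kN/mm.
L_req = P_u / φr_n = 876 / 1.094 = 800.4 mm total.
Per side: 800.4 / 2 = 400.2 mm.
Round up → use L = 405 mm on each side.

L = 405 mm on each side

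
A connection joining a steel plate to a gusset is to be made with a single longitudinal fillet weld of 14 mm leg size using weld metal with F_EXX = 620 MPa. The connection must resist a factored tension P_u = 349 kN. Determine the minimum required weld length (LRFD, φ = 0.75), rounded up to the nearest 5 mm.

Throat t_e = 0.707 × 14 = 9.898 mm.
φr_n = 0.75 × 0.6 × 620 × 9.898 × 10⁻³ = 2.762 kN/mm.
L_req = P_u / φr_n = 349 / 2.762 = 126.4 mm total.
Round up → use L = 130 mm.

L = 130 mm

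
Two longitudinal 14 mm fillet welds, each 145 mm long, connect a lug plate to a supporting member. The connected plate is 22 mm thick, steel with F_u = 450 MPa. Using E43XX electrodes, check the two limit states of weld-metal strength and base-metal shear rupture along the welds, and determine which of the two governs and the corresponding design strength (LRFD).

φR_n ≈ 555 kN (weld metal governs)

E43XX → F_EXX = 430 MPa.
t_e = 0.707 × 14 = 9.898 mm; L = 290 mm.
Weld metal: φR_n = 0.75 × 0.6 × 430 × 9.898 × 290 × 10⁻³ = 555.4 kN.
Base metal (shear rupture): φR_n = 0.75 × 0.6 × 450 × 22 × 290 × 10⁻³ = 1292 kN.
Governing: weld metal.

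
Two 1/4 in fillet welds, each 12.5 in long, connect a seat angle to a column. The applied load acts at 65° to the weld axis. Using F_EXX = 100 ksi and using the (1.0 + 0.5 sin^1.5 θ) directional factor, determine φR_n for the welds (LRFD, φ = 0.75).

φR_n ≈ 285 kip

t_e = 0.707 × 0.25 = 0.1767 in; A_we = 0.1767 × 25 = 4.419 in².
Directional factor: 1.0 + 0.5 sin^1.5(65°) = 1.431.
F_nw = 0.6 × 100 × 1.431 = 85.88 ksi.
φR_n = 0.75 × 85.88 × 4.419 = 284.6 kip.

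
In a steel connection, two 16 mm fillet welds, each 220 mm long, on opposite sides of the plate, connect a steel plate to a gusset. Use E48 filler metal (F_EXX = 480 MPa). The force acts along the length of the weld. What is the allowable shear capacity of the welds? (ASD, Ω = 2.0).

Effective throat t_e = 0.707 × 16 = 11.31 mm.
Total length L = 440 mm; A_we = 11.31 × 440 = 4977 mm².
F_nw = 0.6 F_EXX = 0.6 × 480 = 288 MPa.
R_n = 288 × 4977 × 10⁻³ = 1433 kN; R_n/Ω = 1433/2.0 = 716.7 kN.

R_n/Ω ≈ 717 kN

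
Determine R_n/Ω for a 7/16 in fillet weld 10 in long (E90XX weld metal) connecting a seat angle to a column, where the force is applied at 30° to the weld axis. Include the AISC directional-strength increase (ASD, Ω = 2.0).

R_n/Ω ≈ 98.3 kip

E90XX → F_EXX = 90 ksi.
t_e = 0.707 × 0.4375 = 0.3093 in; A_we = 0.3093 × 10 = 3.093 in².
Directional factor: 1.0 + 0.5 sin^1.5(30°) = 1.177.
F_nw = 0.6 × 90 × 1.177 = 63.55 ksi.
R_n/Ω = (63.55 × 3.093) / 2.0 = 98.28 kip.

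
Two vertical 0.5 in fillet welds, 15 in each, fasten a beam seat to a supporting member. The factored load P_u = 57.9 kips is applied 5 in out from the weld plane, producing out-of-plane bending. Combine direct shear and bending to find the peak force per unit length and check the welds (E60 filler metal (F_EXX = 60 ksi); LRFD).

L_w = 2 × 15 = 30 in; section modulus (unit throat) S = 2 × L²/6 = 75 in².
Direct shear f_v = P/L_w = 57.9/30 = 1.93 kip/in.
Moment M = P × e = 57.9 × 5 = 289.5 kip·in; bending f_b = M/S = 3.86 kip/in.
f_max = √(f_v² + f_b²) = √(1.93² + 3.86²) = 4.316 kip/in.
φr_n = 0.75 × 0.6 × 60 × (0.707 × 0.5) = 9.544 kip/in → adequate.

f_max ≈ 4.32 kip/in; adequate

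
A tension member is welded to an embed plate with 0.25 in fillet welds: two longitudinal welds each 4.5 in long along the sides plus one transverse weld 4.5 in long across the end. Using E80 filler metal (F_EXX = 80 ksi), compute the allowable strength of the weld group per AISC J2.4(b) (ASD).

R_n/Ω ≈ 61.1 kip

t_e = 0.707 × 0.25 = 0.1767 in.
R_nwl = 0.6 × 80 × 0.1767 × 9 = 76.36 kip (longitudinal, 2 welds).
R_nwt = 0.6 × 80 × 0.1767 × 4.5 = 38.18 kip (transverse, base value).
(i) R_nwl + R_nwt = 114.5 kip; (ii) 0.85 R_nwl + 1.5 R_nwt = 122.2 kip.
R_n = max = 122.2 kip [governs: (ii)]; R_n/Ω = 61.08 kip.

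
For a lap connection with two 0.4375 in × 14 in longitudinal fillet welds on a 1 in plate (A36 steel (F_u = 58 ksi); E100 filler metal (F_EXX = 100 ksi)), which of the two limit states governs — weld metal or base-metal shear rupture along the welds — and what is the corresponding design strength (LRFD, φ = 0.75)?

t_e = 0.707 × 0.4375 = 0.3093 in; L = 28 in.
Weld metal: φR_n = 0.75 × 0.6 × 100 × 0.3093 × 28 = 389.7 kips.
Base metal (shear rupture): φR_n = 0.75 × 0.6 × 58 × 1 × 28 = 730.8 kips.
Governing: weld metal.

φR_n ≈ 390 kips (weld metal governs)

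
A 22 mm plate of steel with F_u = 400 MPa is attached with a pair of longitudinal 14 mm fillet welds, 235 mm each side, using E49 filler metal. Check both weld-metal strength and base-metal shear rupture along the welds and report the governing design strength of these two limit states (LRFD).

φR_n ≈ 1030 kN (weld metal governs)

E49XX → F_EXX = 490 MPa.
t_e = 0.707 × 14 = 9.898 mm; L = 470 mm.
Weld metal: φR_n = 0.75 × 0.6 × 490 × 9.898 × 470 × 10⁻³ = 1026 kN.
Base metal (shear rupture): φR_n = 0.75 × 0.6 × 400 × 22 × 470 × 10⁻³ = 1861 kN.
Governing: weld metal.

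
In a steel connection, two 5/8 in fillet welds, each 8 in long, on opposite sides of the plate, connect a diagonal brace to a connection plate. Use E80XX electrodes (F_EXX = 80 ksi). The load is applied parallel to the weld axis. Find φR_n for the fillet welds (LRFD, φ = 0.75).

φR_n ≈ 255 kips

Effective throat t_e = 0.707 × 0.625 = 0.4419 in.
Total length L = 16 in; A_we = 0.4419 × 16 = 7.07 in².
F_nw = 0.6 F_EXX = 0.6 × 80 = 48 ksi.
φR_n = 0.75 × 48 × 7.07 = 254.5 kips.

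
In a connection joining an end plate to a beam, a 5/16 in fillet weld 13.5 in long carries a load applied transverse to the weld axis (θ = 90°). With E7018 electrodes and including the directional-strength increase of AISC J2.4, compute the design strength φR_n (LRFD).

E70XX → F_EXX = 70 ksi.
t_e = 0.707 × 0.3125 = 0.2209 in; A_we = 0.2209 × 13.5 = 2.983 in².
Directional factor: 1.0 + 0.5 sin^1.5(90°) = 1.5.
F_nw = 0.6 × 70 × 1.5 = 63 ksi.
φR_n = 0.75 × 63 × 2.983 = 140.9 kips.

φR_n ≈ 141 kips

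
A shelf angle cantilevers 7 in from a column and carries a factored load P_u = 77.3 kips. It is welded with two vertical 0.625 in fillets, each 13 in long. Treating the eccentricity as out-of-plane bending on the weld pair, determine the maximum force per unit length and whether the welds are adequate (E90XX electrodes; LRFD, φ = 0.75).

f_max ≈ 10.1 kip/in; adequate

E90XX → F_EXX = 90 ksi.
L_w = 2 × 13 = 26 in; section modulus (unit throat) S = 2 × L²/6 = 56.33 in².
Direct shear f_v = P/L_w = 77.3/26 = 2.973 kip/in.
Moment M = P × e = 77.3 × 7 = 541.1 kip·in; bending f_b = M/S = 9.605 kip/in.
f_max = √(f_v² + f_b²) = √(2.973² + 9.605²) = 10.05 kip/in.
φr_n = 0.75 × 0.6 × 90 × (0.707 × 0.625) = 17.9 kip/in → adequate.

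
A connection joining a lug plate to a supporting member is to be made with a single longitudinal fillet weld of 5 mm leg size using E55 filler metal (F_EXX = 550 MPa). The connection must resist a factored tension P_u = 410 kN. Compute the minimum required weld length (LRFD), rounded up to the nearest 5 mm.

Throat t_e = 0.707 × 5 = 3.535 mm.
φr_n = 0.75 × 0.6 × 550 × 3.535 × 10⁻³ = 0.8749 kN/mm.
L_req = P_u / φr_n = 410 / 0.8749 = 468.6 mm total.
Round up → use L = 470 mm.

L = 470 mm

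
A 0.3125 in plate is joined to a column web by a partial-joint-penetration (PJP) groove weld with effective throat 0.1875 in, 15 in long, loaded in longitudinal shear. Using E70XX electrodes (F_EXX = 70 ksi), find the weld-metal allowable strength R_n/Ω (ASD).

Effective throat (given) t_e = 0.1875 in.
A_we = 0.1875 × 15 = 2.812 in².
F_nw = 0.6 F_EXX = 42 ksi.
R_n/Ω = (42 × 2.812) / 2.0 = 59.06 kip.

R_n/Ω ≈ 59.1 kip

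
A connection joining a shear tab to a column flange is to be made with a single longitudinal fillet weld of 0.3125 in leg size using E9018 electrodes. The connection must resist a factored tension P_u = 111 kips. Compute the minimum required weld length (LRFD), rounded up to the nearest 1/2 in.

E90XX → F_EXX = 90 ksi.
Throat t_e = 0.707 × 0.3125 = 0.2209 in.
φr_n = 0.75 × 0.6 × 90 × 0.2209 = 8.948 kips/in.
L_req = P_u / φr_n = 111 / 8.948 = 12.41 in total.
Round up → use L = 12.5 in.

L = 12.5 in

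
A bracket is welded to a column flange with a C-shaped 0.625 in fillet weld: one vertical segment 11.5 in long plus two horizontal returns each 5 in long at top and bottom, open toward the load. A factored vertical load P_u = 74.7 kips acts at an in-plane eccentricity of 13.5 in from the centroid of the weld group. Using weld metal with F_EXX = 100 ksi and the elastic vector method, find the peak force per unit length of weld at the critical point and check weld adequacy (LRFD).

Total weld length L_w = 21.5 in. Treat welds as unit-width lines.
Centroid: x̄ = 2×5×2.5 / 21.5 = 1.163 in from the vertical weld.
Polar moment about centroid: J = I_x + I_y = [11.5³/12 + 2×5×5.75²] + [11.5×1.163² + 2(5³/12 + 5×1.337²)] = 511.6 in³.
Direct shear f_v = P/L_w = 74.7 / 21.5 = 3.474 kip/in (vertical).
Torsion M = P·e = 74.7 × 13.5 = 1008.5 kip·in.
Critical point at (x, y) = (3.837, 5.75) from centroid. f_tx = M·y/J = 11.33 kip/in; f_ty = M·x/J = 7.563 kip/in.
Resultant f_max = √[f_tx² + (f_v + f_ty)²] = √[11.33² + (3.474 + 7.563)²] = 15.82 kip/in.
Capacity per unit length: φr_n = 0.75 × 0.6 × 100 × (0.707 × 0.625) = 19.88 kip/in.
15.82 ≤ 19.88 → adequate.

f_max ≈ 15.8 kip/in; adequate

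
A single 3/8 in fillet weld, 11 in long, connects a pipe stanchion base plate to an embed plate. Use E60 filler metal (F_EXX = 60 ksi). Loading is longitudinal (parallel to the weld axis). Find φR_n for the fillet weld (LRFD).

Effective throat t_e = 0.707 × 0.375 = 0.2651 in.
Total length L = 11 in; A_we = 0.2651 × 11 = 2.916 in².
F_nw = 0.6 F_EXX = 0.6 × 60 = 36 ksi.
φR_n = 0.75 × 36 × 2.916 = 78.74 kip.

φR_n ≈ 78.7 kip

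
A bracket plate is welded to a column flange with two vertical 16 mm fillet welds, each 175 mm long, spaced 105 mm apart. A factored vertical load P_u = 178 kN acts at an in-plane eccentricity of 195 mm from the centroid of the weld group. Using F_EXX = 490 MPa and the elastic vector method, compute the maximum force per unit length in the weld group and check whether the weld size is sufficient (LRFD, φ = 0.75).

f_max ≈ 2210 N/mm; adequate

Total weld length L_w = 350 mm. Treat welds as unit-width lines.
Polar moment about centroid: J = 2[d³/12 + d(b/2)²] = 2[175³/12 + 175×52.5²] = 1858000 mm³.
Direct shear f_v = P/L_w = 178×10³ / 350 = 508.6 N/mm (vertical).
Torsion M = P·e = 178×10³ × 195 = 34710000 N·mm.
Critical point at (x, y) = (52.5, 87.5) from centroid. f_tx = M·y/J = 1635 N/mm; f_ty = M·x/J = 980.8 N/mm.
Resultant f_max = √[f_tx² + (f_v + f_ty)²] = √[1635² + (508.6 + 980.8)²] = 2211 N/mm.
Capacity per unit length: φr_n = 0.75 × 0.6 × 490 × (0.707 × 16) = 2494 N/mm.
2211 ≤ 2494 → adequate.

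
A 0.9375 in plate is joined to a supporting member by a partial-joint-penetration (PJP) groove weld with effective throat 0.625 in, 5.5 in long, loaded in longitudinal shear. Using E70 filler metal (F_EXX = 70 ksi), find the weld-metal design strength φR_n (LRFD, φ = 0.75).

φR_n ≈ 108 kips

Effective throat (given) t_e = 0.625 in.
A_we = 0.625 × 5.5 = 3.438 in².
F_nw = 0.6 F_EXX = 42 ksi.
φR_n = 0.75 × 42 × 3.438 = 108.3 kips.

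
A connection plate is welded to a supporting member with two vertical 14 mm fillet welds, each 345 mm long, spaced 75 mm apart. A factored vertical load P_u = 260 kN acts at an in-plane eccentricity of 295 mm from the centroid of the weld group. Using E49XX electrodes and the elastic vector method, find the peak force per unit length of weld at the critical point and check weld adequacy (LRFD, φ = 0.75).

E49XX → F_EXX = 490 MPa.
Total weld length L_w = 690 mm. Treat welds as unit-width lines.
Polar moment about centroid: J = 2[d³/12 + d(b/2)²] = 2[345³/12 + 345×37.5²] = 7814000 mm³.
Direct shear f_v = P/L_w = 260×10³ / 690 = 376.8 N/mm (vertical).
Torsion M = P·e = 260×10³ × 295 = 76700000 N·mm.
Critical point at (x, y) = (37.5, 172.5) from centroid. f_tx = M·y/J = 1693 N/mm; f_ty = M·x/J = 368.1 N/mm.
Resultant f_max = √[f_tx² + (f_v + f_ty)²] = √[1693² + (376.8 + 368.1)²] = 1850 N/mm.
Capacity per unit length: φr_n = 0.75 × 0.6 × 490 × (0.707 × 14) = 2183 N/mm.
1850 ≤ 2183 → adequate.

f_max ≈ 1850 N/mm; adequate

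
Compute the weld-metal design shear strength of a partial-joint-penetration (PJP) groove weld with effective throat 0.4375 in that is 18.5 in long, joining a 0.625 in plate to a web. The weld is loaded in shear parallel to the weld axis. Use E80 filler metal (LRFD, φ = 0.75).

E80XX → F_EXX = 80 ksi.
Effective throat (given) t_e = 0.4375 in.
A_we = 0.4375 × 18.5 = 8.094 in².
F_nw = 0.6 F_EXX = 48 ksi.
φR_n = 0.75 × 48 × 8.094 = 291.4 kip.

φR_n ≈ 291 kip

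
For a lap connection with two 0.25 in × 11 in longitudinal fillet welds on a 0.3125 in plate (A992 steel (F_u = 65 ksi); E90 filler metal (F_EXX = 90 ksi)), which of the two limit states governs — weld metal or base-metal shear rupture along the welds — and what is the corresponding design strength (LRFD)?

φR_n ≈ 157 kip (weld metal governs)

t_e = 0.707 × 0.25 = 0.1767 in; L = 22 in.
Weld metal: φR_n = 0.75 × 0.6 × 90 × 0.1767 × 22 = 157.5 kip.
Base metal (shear rupture): φR_n = 0.75 × 0.6 × 65 × 0.3125 × 22 = 201.1 kip.
Governing: weld metal.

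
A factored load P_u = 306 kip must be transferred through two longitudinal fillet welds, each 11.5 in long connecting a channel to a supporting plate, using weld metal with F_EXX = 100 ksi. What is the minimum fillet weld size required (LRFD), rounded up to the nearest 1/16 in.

w = 7/16 in

Total weld length L = 23 in.
Required throat t_e = P_u / (φ × 0.6 F_EXX × L) = 306 / (0.75 × 0.6 × 100 × 23) = 0.2957 in.
Required leg w = t_e / 0.707 = 0.4182 in → use 7/16 in.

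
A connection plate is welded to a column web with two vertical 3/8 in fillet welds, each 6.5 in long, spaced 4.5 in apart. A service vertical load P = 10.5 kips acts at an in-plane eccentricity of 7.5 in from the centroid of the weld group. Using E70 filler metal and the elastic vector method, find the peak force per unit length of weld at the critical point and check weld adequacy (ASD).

E70XX → F_EXX = 70 ksi.
Total weld length L_w = 13 in. Treat welds as unit-width lines.
Polar moment about centroid: J = 2[d³/12 + d(b/2)²] = 2[6.5³/12 + 6.5×2.25²] = 111.6 in³.
Direct shear f_v = P/L_w = 10.5 / 13 = 0.8077 kip/in (vertical).
Torsion M = P·e = 10.5 × 7.5 = 78.75 kip·in.
Critical point at (x, y) = (2.25, 3.25) from centroid. f_tx = M·y/J = 2.294 kip/in; f_ty = M·x/J = 1.588 kip/in.
Resultant f_max = √[f_tx² + (f_v + f_ty)²] = √[2.294² + (0.8077 + 1.588)²] = 3.317 kip/in.
Capacity per unit length: r_n/Ω = (1/2.0) × 0.6 × 70 × (0.707 × 0.375) = 5.568 kip/in.
3.317 ≤ 5.568 → adequate.

f_max ≈ 3.32 kip/in; adequate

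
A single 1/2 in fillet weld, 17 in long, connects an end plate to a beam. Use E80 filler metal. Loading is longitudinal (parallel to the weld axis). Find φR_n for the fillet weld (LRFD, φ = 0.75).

φR_n ≈ 216 kip

E80XX → F_EXX = 80 ksi.
Effective throat t_e = 0.707 × 0.5 = 0.3535 in.
Total length L = 17 in; A_we = 0.3535 × 17 = 6.01 in².
F_nw = 0.6 F_EXX = 0.6 × 80 = 48 ksi.
φR_n = 0.75 × 48 × 6.01 = 216.3 kip.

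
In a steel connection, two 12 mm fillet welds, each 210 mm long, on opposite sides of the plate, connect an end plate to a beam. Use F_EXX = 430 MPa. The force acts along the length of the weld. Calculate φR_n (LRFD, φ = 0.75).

φR_n ≈ 689 kN

Effective throat t_e = 0.707 × 12 = 8.484 mm.
Total length L = 420 mm; A_we = 8.484 × 420 = 3563 mm².
F_nw = 0.6 F_EXX = 0.6 × 430 = 258 MPa.
φR_n = 0.75 × 258 × 3563 × 10⁻³ = 689.5 kN.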